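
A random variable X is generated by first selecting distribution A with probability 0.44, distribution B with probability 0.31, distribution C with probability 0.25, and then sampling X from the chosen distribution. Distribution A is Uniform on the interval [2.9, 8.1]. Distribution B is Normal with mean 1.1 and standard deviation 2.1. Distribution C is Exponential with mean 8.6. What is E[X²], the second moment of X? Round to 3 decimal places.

53.024

For each component E[X²] = Var + (mean)², giving A: 32.5033; B: 5.62; C: 147.92.
Overall E[X²] = 0.44·32.5033 + 0.31·5.62 + 0.25·147.92 = 53.0237.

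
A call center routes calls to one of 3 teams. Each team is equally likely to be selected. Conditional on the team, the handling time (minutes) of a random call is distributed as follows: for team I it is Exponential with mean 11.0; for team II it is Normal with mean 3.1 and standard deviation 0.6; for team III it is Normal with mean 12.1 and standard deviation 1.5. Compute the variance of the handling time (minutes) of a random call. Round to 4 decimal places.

Per component, I: μ=11, E[X²]=242; II: μ=3.1, E[X²]=9.97; III: μ=12.1, E[X²]=148.66.
E[X] = 0.333333·11 + 0.333333·3.1 + 0.333333·12.1 = 8.73333.
E[X²] = 0.333333·242 + 0.333333·9.97 + 0.333333·148.66 = 133.543.
Var(X) = E[X²] − (E[X])² = 133.543 − 76.2711 = 57.2722.

57.2722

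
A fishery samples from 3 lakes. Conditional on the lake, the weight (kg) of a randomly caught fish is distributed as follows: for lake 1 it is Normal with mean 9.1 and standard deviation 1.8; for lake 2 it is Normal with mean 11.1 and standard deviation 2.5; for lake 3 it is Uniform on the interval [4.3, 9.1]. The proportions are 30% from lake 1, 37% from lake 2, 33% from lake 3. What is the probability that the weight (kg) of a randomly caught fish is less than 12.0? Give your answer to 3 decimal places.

Conditional on each lake, P(X < 12.0): 1: 0.946422; 2: 0.640576; 3: 1.
By total probability, P(X < 12.0) = 0.3·0.946422 + 0.37·0.640576 + 0.33·1 = 0.85094.

0.851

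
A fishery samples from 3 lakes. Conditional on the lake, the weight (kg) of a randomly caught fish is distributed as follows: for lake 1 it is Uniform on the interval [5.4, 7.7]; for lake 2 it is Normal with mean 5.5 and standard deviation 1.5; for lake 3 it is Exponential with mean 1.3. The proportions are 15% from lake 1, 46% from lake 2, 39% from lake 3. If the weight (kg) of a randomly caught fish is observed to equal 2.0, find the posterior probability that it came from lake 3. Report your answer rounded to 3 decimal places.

Likelihoods f(2.0 | ·): 1: 0; 2: 0.0174813; 3: 0.165162.
Posterior ∝ prior × likelihood. Numerator for 3: 0.39·0.165162 = 0.0644134.
Normalizing constant: 0.15·0 + 0.46·0.0174813 + 0.39·0.165162 = 0.0724547.
P(3 | observation) = 0.0644134 / 0.0724547 = 0.889015.

0.889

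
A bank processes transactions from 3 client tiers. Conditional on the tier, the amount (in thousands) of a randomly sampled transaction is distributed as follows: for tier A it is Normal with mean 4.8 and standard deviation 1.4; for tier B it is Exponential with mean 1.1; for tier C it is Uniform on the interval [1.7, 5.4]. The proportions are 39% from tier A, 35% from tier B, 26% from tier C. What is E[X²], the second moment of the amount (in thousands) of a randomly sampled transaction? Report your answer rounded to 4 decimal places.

For each component E[X²] = Var + (mean)², giving A: 25; B: 2.42; C: 13.7433.
Overall E[X²] = 0.39·25 + 0.35·2.42 + 0.26·13.7433 = 14.1703.

14.1703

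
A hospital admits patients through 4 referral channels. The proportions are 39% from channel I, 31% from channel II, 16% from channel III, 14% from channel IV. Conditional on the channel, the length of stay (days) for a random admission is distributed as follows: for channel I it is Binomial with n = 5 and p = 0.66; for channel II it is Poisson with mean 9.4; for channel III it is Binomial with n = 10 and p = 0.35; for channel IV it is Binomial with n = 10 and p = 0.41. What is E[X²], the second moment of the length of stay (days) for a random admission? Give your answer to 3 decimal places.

40.006

For each component E[X²] = Var + (mean)², giving I: 12.012; II: 97.76; III: 14.525; IV: 19.229.
Overall E[X²] = 0.39·12.012 + 0.31·97.76 + 0.16·14.525 + 0.14·19.229 = 40.0063.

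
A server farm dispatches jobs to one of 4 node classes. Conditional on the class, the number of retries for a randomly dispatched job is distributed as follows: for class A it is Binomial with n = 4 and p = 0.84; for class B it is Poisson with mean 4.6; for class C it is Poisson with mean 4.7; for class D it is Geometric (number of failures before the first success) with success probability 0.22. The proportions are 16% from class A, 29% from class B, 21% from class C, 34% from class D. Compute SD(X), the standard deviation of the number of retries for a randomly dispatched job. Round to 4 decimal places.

2.8680

Per component, A: μ=3.36, E[X²]=11.8272; B: μ=4.6, E[X²]=25.76; C: μ=4.7, E[X²]=26.79; D: μ=3.54545, E[X²]=28.686.
E[X] = 0.16·3.36 + 0.29·4.6 + 0.21·4.7 + 0.34·3.54545 = 4.06405.
E[X²] = 0.16·11.8272 + 0.29·25.76 + 0.21·26.79 + 0.34·28.686 = 24.7419.
Var(X) = E[X²] − (E[X])² = 24.7419 − 16.5165 = 8.22534.
SD(X) = √8.22534 = 2.86798.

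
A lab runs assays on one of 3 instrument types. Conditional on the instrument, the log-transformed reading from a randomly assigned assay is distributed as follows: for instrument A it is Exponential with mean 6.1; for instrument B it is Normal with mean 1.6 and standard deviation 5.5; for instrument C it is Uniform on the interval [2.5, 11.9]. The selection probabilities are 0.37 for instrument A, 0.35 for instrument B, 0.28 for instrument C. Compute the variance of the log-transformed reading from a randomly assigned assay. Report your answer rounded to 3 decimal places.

Per component, A: μ=6.1, E[X²]=74.42; B: μ=1.6, E[X²]=32.81; C: μ=7.2, E[X²]=59.2033.
E[X] = 0.37·6.1 + 0.35·1.6 + 0.28·7.2 = 4.833.
E[X²] = 0.37·74.42 + 0.35·32.81 + 0.28·59.2033 = 55.5958.
Var(X) = E[X²] − (E[X])² = 55.5958 − 23.3579 = 32.2379.

32.238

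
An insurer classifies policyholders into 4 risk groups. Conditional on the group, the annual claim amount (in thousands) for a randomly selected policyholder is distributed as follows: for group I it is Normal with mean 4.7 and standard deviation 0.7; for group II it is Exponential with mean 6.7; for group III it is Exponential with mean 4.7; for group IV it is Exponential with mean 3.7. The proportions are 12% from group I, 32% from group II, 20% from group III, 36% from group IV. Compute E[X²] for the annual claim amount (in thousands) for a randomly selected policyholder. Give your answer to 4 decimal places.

For each component E[X²] = Var + (mean)², giving I: 22.58; II: 89.78; III: 44.18; IV: 27.38.
Overall E[X²] = 0.12·22.58 + 0.32·89.78 + 0.2·44.18 + 0.36·27.38 = 50.132.

50.1320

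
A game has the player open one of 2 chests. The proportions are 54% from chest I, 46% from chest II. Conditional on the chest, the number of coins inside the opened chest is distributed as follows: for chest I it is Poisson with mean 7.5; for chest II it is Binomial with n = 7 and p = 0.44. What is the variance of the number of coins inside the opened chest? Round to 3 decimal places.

9.696

Per component, I: μ=7.5, E[X²]=63.75; II: μ=3.08, E[X²]=11.2112.
E[X] = 0.54·7.5 + 0.46·3.08 = 5.4668.
E[X²] = 0.54·63.75 + 0.46·11.2112 = 39.5822.
Var(X) = E[X²] − (E[X])² = 39.5822 − 29.8859 = 9.69625.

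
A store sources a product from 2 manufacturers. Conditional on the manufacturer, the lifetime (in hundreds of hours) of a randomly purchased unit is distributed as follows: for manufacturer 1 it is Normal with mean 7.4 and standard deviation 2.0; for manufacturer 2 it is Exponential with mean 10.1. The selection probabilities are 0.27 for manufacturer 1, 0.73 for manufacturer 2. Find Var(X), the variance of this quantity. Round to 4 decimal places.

Per component, 1: μ=7.4, E[X²]=58.76; 2: μ=10.1, E[X²]=204.02.
E[X] = 0.27·7.4 + 0.73·10.1 = 9.371.
E[X²] = 0.27·58.76 + 0.73·204.02 = 164.8.
Var(X) = E[X²] − (E[X])² = 164.8 − 87.8156 = 76.9842.

76.9842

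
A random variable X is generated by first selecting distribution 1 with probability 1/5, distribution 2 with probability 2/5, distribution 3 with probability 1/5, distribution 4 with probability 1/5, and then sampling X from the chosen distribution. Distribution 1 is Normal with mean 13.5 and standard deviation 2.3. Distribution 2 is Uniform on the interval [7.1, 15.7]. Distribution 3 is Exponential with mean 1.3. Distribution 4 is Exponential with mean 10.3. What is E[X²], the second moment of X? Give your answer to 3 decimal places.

135.069

For each component E[X²] = Var + (mean)², giving 1: 187.54; 2: 136.123; 3: 3.38; 4: 212.18.
Overall E[X²] = 0.2·187.54 + 0.4·136.123 + 0.2·3.38 + 0.2·212.18 = 135.069.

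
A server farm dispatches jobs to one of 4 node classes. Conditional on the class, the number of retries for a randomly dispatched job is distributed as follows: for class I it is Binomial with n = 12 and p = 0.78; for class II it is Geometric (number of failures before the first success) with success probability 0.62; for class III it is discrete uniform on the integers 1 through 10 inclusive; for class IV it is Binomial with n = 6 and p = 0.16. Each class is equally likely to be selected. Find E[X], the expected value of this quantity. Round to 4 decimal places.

Component means — I: 9.36; II: 0.612903; III: 5.5; IV: 0.96.
E[X] = 0.25·9.36 + 0.25·0.612903 + 0.25·5.5 + 0.25·0.96 = 4.10823.

4.1082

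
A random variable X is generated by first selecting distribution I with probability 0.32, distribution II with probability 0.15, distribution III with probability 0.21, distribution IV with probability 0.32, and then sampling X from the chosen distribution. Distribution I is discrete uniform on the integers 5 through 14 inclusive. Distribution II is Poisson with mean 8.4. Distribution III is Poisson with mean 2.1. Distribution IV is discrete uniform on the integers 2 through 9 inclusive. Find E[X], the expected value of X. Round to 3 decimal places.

Component means — I: 9.5; II: 8.4; III: 2.1; IV: 5.5.
E[X] = 0.32·9.5 + 0.15·8.4 + 0.21·2.1 + 0.32·5.5 = 6.501.

6.501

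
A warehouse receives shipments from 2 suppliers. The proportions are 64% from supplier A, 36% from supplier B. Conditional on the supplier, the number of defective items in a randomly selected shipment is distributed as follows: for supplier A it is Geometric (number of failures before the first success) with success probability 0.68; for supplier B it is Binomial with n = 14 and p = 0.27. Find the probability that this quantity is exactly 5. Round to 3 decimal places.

Conditional on each supplier, P(X = 5): A: 0.0022817; B: 0.169118.
By total probability, P(X = 5) = 0.64·0.0022817 + 0.36·0.169118 = 0.0623426.

0.062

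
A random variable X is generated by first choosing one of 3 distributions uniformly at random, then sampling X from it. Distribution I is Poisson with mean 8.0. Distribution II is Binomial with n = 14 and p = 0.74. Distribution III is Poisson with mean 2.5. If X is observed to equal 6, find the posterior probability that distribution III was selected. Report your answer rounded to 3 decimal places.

Likelihoods P(X=6 | ·): I: 0.122138; II: 0.0102975; III: 0.0278337.
Posterior ∝ prior × likelihood. Numerator for III: 0.333333·0.0278337 = 0.00927791.
Normalizing constant: 0.333333·0.122138 + 0.333333·0.0102975 + 0.333333·0.0278337 = 0.0534232.
P(III | observation) = 0.00927791 / 0.0534232 = 0.173668.

0.174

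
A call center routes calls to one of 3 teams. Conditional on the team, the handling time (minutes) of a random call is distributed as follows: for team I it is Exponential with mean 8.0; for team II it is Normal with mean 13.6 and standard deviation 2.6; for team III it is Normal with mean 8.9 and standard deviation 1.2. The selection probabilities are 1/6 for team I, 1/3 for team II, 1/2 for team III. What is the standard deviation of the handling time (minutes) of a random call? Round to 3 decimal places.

4.374

Per component, I: μ=8, E[X²]=128; II: μ=13.6, E[X²]=191.72; III: μ=8.9, E[X²]=80.65.
E[X] = 0.166667·8 + 0.333333·13.6 + 0.5·8.9 = 10.3167.
E[X²] = 0.166667·128 + 0.333333·191.72 + 0.5·80.65 = 125.565.
Var(X) = E[X²] − (E[X])² = 125.565 − 106.434 = 19.1314.
SD(X) = √19.1314 = 4.37394.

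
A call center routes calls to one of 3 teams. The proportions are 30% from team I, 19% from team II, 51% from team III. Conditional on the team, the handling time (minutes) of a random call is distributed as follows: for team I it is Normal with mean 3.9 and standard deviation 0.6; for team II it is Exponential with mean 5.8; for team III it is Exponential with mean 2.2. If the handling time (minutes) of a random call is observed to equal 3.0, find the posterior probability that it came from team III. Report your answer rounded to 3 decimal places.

Likelihoods f(3.0 | ·): I: 0.215863; II: 0.102787; III: 0.116241.
Posterior ∝ prior × likelihood. Numerator for III: 0.51·0.116241 = 0.0592827.
Normalizing constant: 0.3·0.215863 + 0.19·0.102787 + 0.51·0.116241 = 0.143571.
P(III | observation) = 0.0592827 / 0.143571 = 0.412916.

0.413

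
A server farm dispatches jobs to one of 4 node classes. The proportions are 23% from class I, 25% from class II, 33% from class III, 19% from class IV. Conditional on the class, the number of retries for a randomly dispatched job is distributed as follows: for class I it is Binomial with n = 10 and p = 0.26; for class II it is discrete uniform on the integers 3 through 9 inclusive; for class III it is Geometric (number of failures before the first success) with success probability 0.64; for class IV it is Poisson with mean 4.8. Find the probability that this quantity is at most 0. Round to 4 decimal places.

Conditional on each class, P(X ≤ 0): I: 0.0492399; II: 0; III: 0.64; IV: 0.00822975.
By total probability, P(X ≤ 0) = 0.23·0.0492399 + 0.25·0 + 0.33·0.64 + 0.19·0.00822975 = 0.224089.

0.2241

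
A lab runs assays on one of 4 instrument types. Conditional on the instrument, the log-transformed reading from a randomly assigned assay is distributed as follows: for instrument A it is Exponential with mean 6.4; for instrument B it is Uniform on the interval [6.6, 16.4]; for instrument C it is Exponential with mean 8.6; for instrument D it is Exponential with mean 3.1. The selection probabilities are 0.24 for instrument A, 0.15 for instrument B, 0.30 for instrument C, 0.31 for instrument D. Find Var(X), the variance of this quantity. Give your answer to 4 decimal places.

44.7658

Per component, A: μ=6.4, E[X²]=81.92; B: μ=11.5, E[X²]=140.253; C: μ=8.6, E[X²]=147.92; D: μ=3.1, E[X²]=19.22.
E[X] = 0.24·6.4 + 0.15·11.5 + 0.3·8.6 + 0.31·3.1 = 6.802.
E[X²] = 0.24·81.92 + 0.15·140.253 + 0.3·147.92 + 0.31·19.22 = 91.033.
Var(X) = E[X²] − (E[X])² = 91.033 − 46.2672 = 44.7658.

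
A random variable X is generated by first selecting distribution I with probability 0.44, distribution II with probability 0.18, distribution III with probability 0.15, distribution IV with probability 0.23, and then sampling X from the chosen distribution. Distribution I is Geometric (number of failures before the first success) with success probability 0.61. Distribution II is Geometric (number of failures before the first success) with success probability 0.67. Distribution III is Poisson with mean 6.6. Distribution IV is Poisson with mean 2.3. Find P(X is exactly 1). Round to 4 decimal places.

0.1989

Conditional on each component, P(X = 1): I: 0.2379; II: 0.2211; III: 0.00897843; IV: 0.230595.
By total probability, P(X = 1) = 0.44·0.2379 + 0.18·0.2211 + 0.15·0.00897843 + 0.23·0.230595 = 0.198858.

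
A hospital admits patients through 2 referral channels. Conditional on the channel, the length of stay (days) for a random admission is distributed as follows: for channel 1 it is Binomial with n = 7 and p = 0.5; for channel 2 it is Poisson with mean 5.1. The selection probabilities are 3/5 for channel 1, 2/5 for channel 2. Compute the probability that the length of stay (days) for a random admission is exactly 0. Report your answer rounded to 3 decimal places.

Conditional on each channel, P(X = 0): 1: 0.0078125; 2: 0.00609675.
By total probability, P(X = 0) = 0.6·0.0078125 + 0.4·0.00609675 = 0.0071262.

0.007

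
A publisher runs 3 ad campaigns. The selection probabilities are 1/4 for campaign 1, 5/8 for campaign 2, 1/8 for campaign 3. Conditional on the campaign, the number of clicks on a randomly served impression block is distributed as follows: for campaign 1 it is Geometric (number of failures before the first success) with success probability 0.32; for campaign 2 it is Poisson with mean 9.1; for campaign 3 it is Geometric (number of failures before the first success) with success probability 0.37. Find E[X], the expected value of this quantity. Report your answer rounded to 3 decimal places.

Component means — 1: 2.125; 2: 9.1; 3: 1.7027.
E[X] = 0.25·2.125 + 0.625·9.1 + 0.125·1.7027 = 6.43159.

6.432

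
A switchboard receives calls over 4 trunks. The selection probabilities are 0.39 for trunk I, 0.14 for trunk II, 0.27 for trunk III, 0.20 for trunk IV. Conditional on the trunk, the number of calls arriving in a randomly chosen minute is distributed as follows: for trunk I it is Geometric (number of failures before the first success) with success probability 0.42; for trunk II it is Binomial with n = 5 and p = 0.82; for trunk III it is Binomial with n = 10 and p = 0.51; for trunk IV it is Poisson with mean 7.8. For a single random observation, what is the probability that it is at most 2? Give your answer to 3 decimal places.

Conditional on each trunk, P(X ≤ 2): I: 0.804888; II: 0.0437073; III: 0.0480003; IV: 0.0160698.
By total probability, P(X ≤ 2) = 0.39·0.804888 + 0.14·0.0437073 + 0.27·0.0480003 + 0.2·0.0160698 = 0.336199.

0.336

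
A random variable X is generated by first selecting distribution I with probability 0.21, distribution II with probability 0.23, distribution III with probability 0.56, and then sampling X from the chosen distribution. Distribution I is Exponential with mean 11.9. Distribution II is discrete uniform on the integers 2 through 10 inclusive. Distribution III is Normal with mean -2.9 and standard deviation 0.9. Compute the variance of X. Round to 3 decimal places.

69.368

Per component, I: μ=11.9, E[X²]=283.22; II: μ=6, E[X²]=42.6667; III: μ=-2.9, E[X²]=9.22.
E[X] = 0.21·11.9 + 0.23·6 + 0.56·-2.9 = 2.255.
E[X²] = 0.21·283.22 + 0.23·42.6667 + 0.56·9.22 = 74.4527.
Var(X) = E[X²] − (E[X])² = 74.4527 − 5.08502 = 69.3677.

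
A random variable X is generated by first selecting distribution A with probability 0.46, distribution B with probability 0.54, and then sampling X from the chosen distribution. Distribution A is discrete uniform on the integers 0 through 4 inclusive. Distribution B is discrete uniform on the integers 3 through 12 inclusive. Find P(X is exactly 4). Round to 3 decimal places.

0.146

Conditional on each component, P(X = 4): A: 0.2; B: 0.1.
By total probability, P(X = 4) = 0.46·0.2 + 0.54·0.1 = 0.146.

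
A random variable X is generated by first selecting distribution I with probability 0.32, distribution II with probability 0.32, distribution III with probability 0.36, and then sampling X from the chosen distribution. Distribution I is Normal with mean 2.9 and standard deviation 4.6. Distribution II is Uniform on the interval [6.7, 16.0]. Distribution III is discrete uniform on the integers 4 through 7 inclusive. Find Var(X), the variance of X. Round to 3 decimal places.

Per component, I: μ=2.9, E[X²]=29.57; II: μ=11.35, E[X²]=136.03; III: μ=5.5, E[X²]=31.5.
E[X] = 0.32·2.9 + 0.32·11.35 + 0.36·5.5 = 6.54.
E[X²] = 0.32·29.57 + 0.32·136.03 + 0.36·31.5 = 64.332.
Var(X) = E[X²] − (E[X])² = 64.332 − 42.7716 = 21.5604.

21.560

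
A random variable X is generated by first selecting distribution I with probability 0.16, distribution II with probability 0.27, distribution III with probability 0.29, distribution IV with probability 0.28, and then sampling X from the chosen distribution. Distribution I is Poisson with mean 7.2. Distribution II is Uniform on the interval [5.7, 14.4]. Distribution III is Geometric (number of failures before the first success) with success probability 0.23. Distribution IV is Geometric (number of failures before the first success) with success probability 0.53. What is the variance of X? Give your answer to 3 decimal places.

Per component, I: μ=7.2, E[X²]=59.04; II: μ=10.05, E[X²]=107.31; III: μ=3.34783, E[X²]=25.7637; IV: μ=0.886792, E[X²]=2.45959.
E[X] = 0.16·7.2 + 0.27·10.05 + 0.29·3.34783 + 0.28·0.886792 = 5.08467.
E[X²] = 0.16·59.04 + 0.27·107.31 + 0.29·25.7637 + 0.28·2.45959 = 46.5803.
Var(X) = E[X²] − (E[X])² = 46.5803 − 25.8539 = 20.7264.

20.726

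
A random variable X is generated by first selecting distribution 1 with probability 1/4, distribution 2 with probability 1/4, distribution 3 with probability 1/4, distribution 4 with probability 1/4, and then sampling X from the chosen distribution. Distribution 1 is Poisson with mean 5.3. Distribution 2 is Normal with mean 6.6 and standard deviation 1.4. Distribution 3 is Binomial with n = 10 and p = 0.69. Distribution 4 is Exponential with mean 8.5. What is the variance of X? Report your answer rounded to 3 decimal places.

21.709

Per component, 1: μ=5.3, E[X²]=33.39; 2: μ=6.6, E[X²]=45.52; 3: μ=6.9, E[X²]=49.749; 4: μ=8.5, E[X²]=144.5.
E[X] = 0.25·5.3 + 0.25·6.6 + 0.25·6.9 + 0.25·8.5 = 6.825.
E[X²] = 0.25·33.39 + 0.25·45.52 + 0.25·49.749 + 0.25·144.5 = 68.2897.
Var(X) = E[X²] − (E[X])² = 68.2897 − 46.5806 = 21.7091.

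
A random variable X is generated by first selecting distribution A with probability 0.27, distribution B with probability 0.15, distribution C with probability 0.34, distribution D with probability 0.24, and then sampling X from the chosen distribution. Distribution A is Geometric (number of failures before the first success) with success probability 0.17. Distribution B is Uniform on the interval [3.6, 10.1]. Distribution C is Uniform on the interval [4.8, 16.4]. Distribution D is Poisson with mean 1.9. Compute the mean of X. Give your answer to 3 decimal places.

6.406

Component means — A: 4.88235; B: 6.85; C: 10.6; D: 1.9.
E[X] = 0.27·4.88235 + 0.15·6.85 + 0.34·10.6 + 0.24·1.9 = 6.40574.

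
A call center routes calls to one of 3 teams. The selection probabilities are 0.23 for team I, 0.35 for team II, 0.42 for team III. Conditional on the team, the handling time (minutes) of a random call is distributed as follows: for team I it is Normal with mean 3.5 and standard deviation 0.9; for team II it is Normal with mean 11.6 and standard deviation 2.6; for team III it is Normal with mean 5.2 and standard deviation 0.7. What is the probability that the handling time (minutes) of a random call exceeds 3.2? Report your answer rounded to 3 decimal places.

Conditional on each team, P(X > 3.2): I: 0.630559; II: 0.999383; III: 0.997863.
By total probability, P(X > 3.2) = 0.23·0.630559 + 0.35·0.999383 + 0.42·0.997863 = 0.913915.

0.914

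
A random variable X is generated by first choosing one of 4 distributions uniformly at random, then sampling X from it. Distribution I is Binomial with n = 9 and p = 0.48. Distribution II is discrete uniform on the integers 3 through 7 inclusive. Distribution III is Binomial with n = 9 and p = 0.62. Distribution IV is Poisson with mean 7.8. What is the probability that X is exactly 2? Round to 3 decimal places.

0.028

Conditional on each component, P(X = 2): I: 0.0852724; II: 0; III: 0.0158333; IV: 0.0124641.
By total probability, P(X = 2) = 0.25·0.0852724 + 0.25·0 + 0.25·0.0158333 + 0.25·0.0124641 = 0.0283925.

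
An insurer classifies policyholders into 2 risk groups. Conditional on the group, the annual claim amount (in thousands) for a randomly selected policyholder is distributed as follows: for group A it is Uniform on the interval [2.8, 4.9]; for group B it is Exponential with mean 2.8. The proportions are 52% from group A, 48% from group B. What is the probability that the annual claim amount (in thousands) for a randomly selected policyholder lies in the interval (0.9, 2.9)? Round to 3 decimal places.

Conditional on each group, P(0.9 < X < 2.9): A: 0.047619; B: 0.37014.
By total probability, P(0.9 < X < 2.9) = 0.52·0.047619 + 0.48·0.37014 = 0.202429.

0.202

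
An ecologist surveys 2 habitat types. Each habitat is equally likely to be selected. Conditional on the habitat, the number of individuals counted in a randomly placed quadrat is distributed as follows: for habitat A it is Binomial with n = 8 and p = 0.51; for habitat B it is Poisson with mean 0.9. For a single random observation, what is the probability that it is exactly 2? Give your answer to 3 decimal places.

0.133

Conditional on each habitat, P(X = 2): A: 0.100803; B: 0.164661.
By total probability, P(X = 2) = 0.5·0.100803 + 0.5·0.164661 = 0.132732.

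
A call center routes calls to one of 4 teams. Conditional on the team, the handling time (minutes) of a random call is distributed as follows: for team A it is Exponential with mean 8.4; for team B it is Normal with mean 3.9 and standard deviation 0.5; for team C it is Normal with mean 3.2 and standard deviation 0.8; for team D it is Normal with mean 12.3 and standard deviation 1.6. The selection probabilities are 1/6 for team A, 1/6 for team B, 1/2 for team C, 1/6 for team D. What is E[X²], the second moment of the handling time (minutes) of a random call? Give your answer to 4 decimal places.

For each component E[X²] = Var + (mean)², giving A: 141.12; B: 15.46; C: 10.88; D: 153.85.
Overall E[X²] = 0.166667·141.12 + 0.166667·15.46 + 0.5·10.88 + 0.166667·153.85 = 57.1783.

57.1783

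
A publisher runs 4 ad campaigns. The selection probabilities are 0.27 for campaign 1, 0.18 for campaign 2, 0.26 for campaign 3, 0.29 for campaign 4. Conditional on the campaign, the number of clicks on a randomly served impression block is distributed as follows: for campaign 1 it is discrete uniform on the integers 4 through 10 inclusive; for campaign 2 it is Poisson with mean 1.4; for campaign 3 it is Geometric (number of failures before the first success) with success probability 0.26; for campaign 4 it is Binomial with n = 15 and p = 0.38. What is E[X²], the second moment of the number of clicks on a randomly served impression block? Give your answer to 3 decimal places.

For each component E[X²] = Var + (mean)², giving 1: 53; 2: 3.36; 3: 19.0473; 4: 36.024.
Overall E[X²] = 0.27·53 + 0.18·3.36 + 0.26·19.0473 + 0.29·36.024 = 30.3141.

30.314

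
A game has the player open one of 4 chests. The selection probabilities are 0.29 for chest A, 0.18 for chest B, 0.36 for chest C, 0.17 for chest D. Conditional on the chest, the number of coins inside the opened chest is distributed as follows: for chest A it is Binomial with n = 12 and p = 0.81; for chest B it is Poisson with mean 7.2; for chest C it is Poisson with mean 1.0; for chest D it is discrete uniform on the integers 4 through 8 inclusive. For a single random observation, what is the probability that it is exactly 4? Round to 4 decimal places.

Conditional on each chest, P(X = 4): A: 0.000361888; B: 0.0835985; C: 0.0153283; D: 0.2.
By total probability, P(X = 4) = 0.29·0.000361888 + 0.18·0.0835985 + 0.36·0.0153283 + 0.17·0.2 = 0.0546709.

0.0547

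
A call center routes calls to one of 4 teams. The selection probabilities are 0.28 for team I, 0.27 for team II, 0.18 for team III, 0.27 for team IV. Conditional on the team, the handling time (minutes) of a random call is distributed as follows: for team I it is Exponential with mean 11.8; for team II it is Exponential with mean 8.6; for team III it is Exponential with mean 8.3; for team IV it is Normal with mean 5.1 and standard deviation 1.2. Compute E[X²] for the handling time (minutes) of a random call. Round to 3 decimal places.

150.125

For each component E[X²] = Var + (mean)², giving I: 278.48; II: 147.92; III: 137.78; IV: 27.45.
Overall E[X²] = 0.28·278.48 + 0.27·147.92 + 0.18·137.78 + 0.27·27.45 = 150.125.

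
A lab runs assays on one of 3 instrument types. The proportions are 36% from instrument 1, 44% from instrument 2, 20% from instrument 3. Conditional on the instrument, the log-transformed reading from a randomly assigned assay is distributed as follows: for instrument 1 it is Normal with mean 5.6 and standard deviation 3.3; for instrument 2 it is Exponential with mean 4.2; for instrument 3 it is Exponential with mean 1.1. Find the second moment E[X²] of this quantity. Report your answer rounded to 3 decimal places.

31.217

For each component E[X²] = Var + (mean)², giving 1: 42.25; 2: 35.28; 3: 2.42.
Overall E[X²] = 0.36·42.25 + 0.44·35.28 + 0.2·2.42 = 31.2172.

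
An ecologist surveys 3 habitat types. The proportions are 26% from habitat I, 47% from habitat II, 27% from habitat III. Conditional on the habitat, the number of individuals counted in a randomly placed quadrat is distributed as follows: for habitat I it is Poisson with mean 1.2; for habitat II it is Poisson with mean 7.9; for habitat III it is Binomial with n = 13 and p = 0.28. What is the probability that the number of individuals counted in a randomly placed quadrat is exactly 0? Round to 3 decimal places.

Conditional on each habitat, P(X = 0): I: 0.301194; II: 0.000370744; III: 0.0139741.
By total probability, P(X = 0) = 0.26·0.301194 + 0.47·0.000370744 + 0.27·0.0139741 = 0.0822577.

0.082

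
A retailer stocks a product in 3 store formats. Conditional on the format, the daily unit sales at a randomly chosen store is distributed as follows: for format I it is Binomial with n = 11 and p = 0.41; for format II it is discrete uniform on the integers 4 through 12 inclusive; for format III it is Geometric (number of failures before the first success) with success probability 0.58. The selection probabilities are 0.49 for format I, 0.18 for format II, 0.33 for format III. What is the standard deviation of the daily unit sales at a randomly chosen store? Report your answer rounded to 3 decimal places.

Per component, I: μ=4.51, E[X²]=23.001; II: μ=8, E[X²]=70.6667; III: μ=0.724138, E[X²]=1.77289.
E[X] = 0.49·4.51 + 0.18·8 + 0.33·0.724138 = 3.88887.
E[X²] = 0.49·23.001 + 0.18·70.6667 + 0.33·1.77289 = 24.5755.
Var(X) = E[X²] − (E[X])² = 24.5755 − 15.1233 = 9.45227.
SD(X) = √9.45227 = 3.07445.

3.074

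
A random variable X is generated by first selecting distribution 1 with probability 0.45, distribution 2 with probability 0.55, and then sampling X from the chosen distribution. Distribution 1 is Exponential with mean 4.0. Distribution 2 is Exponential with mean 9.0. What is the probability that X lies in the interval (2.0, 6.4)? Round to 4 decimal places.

Conditional on each component, P(2.0 < X < 6.4): 1: 0.404634; 2: 0.309639.
By total probability, P(2.0 < X < 6.4) = 0.45·0.404634 + 0.55·0.309639 = 0.352387.

0.3524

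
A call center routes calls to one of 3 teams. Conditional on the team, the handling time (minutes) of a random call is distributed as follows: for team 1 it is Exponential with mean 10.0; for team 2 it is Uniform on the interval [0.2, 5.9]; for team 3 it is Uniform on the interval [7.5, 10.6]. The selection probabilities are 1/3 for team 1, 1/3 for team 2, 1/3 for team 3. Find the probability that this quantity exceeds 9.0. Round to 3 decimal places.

0.308

Conditional on each team, P(X > 9.0): 1: 0.40657; 2: 0; 3: 0.516129.
By total probability, P(X > 9.0) = 0.333333·0.40657 + 0.333333·0 + 0.333333·0.516129 = 0.307566.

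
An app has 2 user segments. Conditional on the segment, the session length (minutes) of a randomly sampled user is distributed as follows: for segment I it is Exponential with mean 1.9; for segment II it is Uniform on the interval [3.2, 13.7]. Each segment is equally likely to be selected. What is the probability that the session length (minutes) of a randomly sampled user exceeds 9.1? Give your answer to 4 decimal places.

Conditional on each segment, P(X > 9.1): I: 0.00831683; II: 0.438095.
By total probability, P(X > 9.1) = 0.5·0.00831683 + 0.5·0.438095 = 0.223206.

0.2232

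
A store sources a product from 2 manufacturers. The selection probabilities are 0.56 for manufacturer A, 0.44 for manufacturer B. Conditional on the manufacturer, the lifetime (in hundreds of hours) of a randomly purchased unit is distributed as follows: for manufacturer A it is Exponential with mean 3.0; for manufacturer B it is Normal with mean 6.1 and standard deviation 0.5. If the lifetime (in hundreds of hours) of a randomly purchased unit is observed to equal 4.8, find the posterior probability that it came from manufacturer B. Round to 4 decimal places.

Likelihoods f(4.8 | ·): A: 0.0672988; B: 0.0271659.
Posterior ∝ prior × likelihood. Numerator for B: 0.44·0.0271659 = 0.011953.
Normalizing constant: 0.56·0.0672988 + 0.44·0.0271659 = 0.0496404.
P(B | observation) = 0.011953 / 0.0496404 = 0.240792.

0.2408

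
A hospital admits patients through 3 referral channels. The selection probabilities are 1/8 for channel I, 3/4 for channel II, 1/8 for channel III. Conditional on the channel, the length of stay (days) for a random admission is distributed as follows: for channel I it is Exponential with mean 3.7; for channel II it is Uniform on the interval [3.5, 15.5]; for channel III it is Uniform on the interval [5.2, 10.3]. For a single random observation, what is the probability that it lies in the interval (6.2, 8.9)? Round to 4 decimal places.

0.2470

Conditional on each channel, P(6.2 < X < 8.9): I: 0.0969528; II: 0.225; III: 0.529412.
By total probability, P(6.2 < X < 8.9) = 0.125·0.0969528 + 0.75·0.225 + 0.125·0.529412 = 0.247046.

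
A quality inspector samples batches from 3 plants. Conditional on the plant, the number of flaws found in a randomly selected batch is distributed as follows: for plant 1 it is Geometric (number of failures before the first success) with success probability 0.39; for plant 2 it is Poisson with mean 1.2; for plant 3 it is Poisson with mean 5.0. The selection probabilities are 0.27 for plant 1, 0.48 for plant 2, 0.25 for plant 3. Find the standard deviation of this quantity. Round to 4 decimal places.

2.3357

Per component, 1: μ=1.5641, E[X²]=6.45694; 2: μ=1.2, E[X²]=2.64; 3: μ=5, E[X²]=30.
E[X] = 0.27·1.5641 + 0.48·1.2 + 0.25·5 = 2.24831.
E[X²] = 0.27·6.45694 + 0.48·2.64 + 0.25·30 = 10.5106.
Var(X) = E[X²] − (E[X])² = 10.5106 − 5.05489 = 5.45569.
SD(X) = √5.45569 = 2.33574.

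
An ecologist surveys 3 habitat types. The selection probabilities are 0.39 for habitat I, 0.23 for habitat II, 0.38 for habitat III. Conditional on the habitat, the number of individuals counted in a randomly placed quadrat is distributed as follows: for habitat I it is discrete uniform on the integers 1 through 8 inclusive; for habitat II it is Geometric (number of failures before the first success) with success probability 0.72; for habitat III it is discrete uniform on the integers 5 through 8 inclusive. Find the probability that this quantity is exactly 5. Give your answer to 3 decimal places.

0.144

Conditional on each habitat, P(X = 5): I: 0.125; II: 0.00123915; III: 0.25.
By total probability, P(X = 5) = 0.39·0.125 + 0.23·0.00123915 + 0.38·0.25 = 0.144035.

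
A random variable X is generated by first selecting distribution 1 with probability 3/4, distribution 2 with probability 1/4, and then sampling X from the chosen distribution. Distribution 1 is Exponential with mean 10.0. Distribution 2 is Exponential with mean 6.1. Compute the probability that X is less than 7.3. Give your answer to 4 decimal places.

Conditional on each component, P(X < 7.3): 1: 0.518091; 2: 0.697817.
By total probability, P(X < 7.3) = 0.75·0.518091 + 0.25·0.697817 = 0.563022.

0.5630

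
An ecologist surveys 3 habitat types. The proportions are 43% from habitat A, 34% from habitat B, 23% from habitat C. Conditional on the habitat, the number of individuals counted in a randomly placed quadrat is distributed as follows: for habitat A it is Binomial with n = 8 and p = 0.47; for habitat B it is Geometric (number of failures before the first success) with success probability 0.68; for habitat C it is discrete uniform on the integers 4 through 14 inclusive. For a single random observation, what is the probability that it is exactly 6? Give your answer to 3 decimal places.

0.058

Conditional on each habitat, P(X = 6): A: 0.0847807; B: 0.000730144; C: 0.0909091.
By total probability, P(X = 6) = 0.43·0.0847807 + 0.34·0.000730144 + 0.23·0.0909091 = 0.057613.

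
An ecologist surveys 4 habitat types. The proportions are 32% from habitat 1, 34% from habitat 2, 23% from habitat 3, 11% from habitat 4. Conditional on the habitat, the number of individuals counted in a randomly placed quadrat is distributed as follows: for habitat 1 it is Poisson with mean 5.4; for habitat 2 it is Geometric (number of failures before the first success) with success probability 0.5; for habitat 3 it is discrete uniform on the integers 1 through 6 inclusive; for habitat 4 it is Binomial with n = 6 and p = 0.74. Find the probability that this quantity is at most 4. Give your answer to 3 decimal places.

0.656

Conditional on each habitat, P(X ≤ 4): 1: 0.373311; 2: 0.96875; 3: 0.666667; 4: 0.489628.
By total probability, P(X ≤ 4) = 0.32·0.373311 + 0.34·0.96875 + 0.23·0.666667 + 0.11·0.489628 = 0.656027.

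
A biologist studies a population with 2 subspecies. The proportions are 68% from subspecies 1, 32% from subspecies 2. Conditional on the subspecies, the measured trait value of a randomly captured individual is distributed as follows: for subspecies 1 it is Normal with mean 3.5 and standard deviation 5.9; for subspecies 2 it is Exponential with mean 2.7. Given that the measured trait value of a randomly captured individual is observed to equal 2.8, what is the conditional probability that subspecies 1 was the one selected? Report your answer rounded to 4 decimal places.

Likelihoods f(2.8 | ·): 1: 0.0671431; 2: 0.131298.
Posterior ∝ prior × likelihood. Numerator for 1: 0.68·0.0671431 = 0.0456573.
Normalizing constant: 0.68·0.0671431 + 0.32·0.131298 = 0.0876725.
P(1 | observation) = 0.0456573 / 0.0876725 = 0.520771.

0.5208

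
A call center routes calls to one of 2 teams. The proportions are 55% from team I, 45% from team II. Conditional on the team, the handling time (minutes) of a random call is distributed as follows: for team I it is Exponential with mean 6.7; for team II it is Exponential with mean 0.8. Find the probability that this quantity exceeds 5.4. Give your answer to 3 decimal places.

0.246

Conditional on each team, P(X > 5.4): I: 0.446654; II: 0.00117088.
By total probability, P(X > 5.4) = 0.55·0.446654 + 0.45·0.00117088 = 0.246187.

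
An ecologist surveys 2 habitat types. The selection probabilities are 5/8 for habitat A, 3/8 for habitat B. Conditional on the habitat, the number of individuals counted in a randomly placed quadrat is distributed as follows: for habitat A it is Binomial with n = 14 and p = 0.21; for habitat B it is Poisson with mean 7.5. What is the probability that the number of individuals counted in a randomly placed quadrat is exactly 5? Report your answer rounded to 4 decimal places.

Conditional on each habitat, P(X = 5): A: 0.0979951; B: 0.109375.
By total probability, P(X = 5) = 0.625·0.0979951 + 0.375·0.109375 = 0.102262.

0.1023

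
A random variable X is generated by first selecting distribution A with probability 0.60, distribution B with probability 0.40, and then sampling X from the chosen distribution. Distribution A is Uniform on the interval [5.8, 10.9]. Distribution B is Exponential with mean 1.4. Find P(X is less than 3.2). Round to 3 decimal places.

Conditional on each component, P(X < 3.2): A: 0; B: 0.898299.
By total probability, P(X < 3.2) = 0.6·0 + 0.4·0.898299 = 0.359319.

0.359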